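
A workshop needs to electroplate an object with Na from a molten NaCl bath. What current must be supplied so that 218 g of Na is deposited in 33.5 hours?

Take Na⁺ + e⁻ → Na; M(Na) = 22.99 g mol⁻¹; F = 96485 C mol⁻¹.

7.59 A

n(Na) = 218 / 22.99 = 9.482 mol.
n(e⁻) = 1 × 9.482 = 9.482 mol.
Q = n(e⁻)·F = 9.482 × 96485 = 914900 C.
I = Q/t = 914900 / 120600 s = 7.59 A.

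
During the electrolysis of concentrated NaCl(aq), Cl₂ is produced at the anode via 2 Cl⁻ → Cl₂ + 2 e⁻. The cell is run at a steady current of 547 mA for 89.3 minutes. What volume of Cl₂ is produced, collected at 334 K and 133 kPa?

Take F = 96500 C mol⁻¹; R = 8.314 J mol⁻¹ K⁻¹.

Q = I·t = 0.5470 A × 5358.0 s = 2931 C.
n(e⁻) = Q/F = 2931 / 96500 = 0.03037 mol.
2 electrons are transferred per Cl₂ molecule, so n(Cl₂) = 0.03037 / 2 = 0.01519 mol.
V = nRT/P = (0.01519 × 8.314 × 334) / (133 × 10³ Pa) = 3.17 × 10⁻⁴ m³ = 0.317 L.

0.317 L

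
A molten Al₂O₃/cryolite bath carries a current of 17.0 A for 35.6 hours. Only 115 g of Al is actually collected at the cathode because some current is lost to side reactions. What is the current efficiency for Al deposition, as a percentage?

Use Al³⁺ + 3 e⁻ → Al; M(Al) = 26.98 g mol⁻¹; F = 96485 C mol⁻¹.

56.6 %

Q = I·t = 17.00 × 128160 = 2179000 C; n(e⁻) = 2179000/96485 = 22.58 mol.
Theoretical n(Al) = n(e⁻)/3 = 7.527 mol, i.e. m_theo = 7.527 × 26.98 = 203.1 g.
Efficiency = m_actual / m_theo = 115 / 203.1 = 56.6 %.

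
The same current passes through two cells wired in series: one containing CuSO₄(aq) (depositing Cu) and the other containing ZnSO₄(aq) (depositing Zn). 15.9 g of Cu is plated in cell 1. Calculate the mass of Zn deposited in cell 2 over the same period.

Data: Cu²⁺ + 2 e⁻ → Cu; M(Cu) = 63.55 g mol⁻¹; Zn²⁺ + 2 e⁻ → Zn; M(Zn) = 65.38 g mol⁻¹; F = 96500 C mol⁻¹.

n(Cu) = 15.9 / 63.55 = 0.2502 mol.
Since Cu²⁺ + 2 e⁻ → Cu, n(e⁻) passed = 2 × 0.2502 = 0.5004 mol.
Cells in series carry the same charge, so the same 0.5004 mol of electrons passes through cell 2.
Zn²⁺ + 2 e⁻ → Zn, so n(Zn) = 0.5004 / 2 = 0.2502 mol.
m(Zn) = 0.2502 × 65.38 = 16.4 g.

16.4 g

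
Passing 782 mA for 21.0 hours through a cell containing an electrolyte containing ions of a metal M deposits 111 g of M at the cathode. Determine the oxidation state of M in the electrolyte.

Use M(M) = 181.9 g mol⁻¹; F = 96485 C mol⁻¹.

Q = I·t = 0.7820 A × 75600 s = 59120 C, so n(e⁻) = 59120/96485 = 0.6127 mol.
n(M) deposited = 111 / 181.9 = 0.6102 mol.
Electrons per atom = n(e⁻)/n(M) = 0.6127 / 0.6102 = 1.00 ≈ 1, so the ion is M⁺.

+1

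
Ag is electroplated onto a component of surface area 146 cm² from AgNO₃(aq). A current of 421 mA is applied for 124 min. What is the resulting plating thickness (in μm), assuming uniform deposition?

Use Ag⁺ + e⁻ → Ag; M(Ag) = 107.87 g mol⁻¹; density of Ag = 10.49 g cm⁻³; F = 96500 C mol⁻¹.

Q = I·t = 0.4210 × 7440.0 = 3132 C; n(e⁻) = 0.03246 mol.
n(Ag) = n(e⁻)/1 = 0.03246 mol, so m = 0.03246 × 107.87 = 3.501 g.
Volume = m/ρ = 3.501 / 10.49 = 0.3338 cm³.
Thickness = V/A = 0.3338 / 146 = 0.00229 cm = 22.9 μm.

22.9 μm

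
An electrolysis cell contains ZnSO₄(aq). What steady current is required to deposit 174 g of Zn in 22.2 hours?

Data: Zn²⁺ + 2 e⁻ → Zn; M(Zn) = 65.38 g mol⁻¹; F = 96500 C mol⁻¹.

6.43 A

n(Zn) = 174 / 65.38 = 2.661 mol.
n(e⁻) = 2 × 2.661 = 5.323 mol.
Q = n(e⁻)·F = 5.323 × 96500 = 513600 C.
I = Q/t = 513600 / 79920 s = 6.43 A.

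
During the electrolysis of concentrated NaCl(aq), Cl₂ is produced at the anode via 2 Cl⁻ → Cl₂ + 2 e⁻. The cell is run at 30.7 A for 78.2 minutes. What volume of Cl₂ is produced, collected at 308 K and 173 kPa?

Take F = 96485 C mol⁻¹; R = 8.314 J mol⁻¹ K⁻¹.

Q = I·t = 30.70 A × 4692.0 s = 144000 C.
n(e⁻) = Q/F = 144000 / 96485 = 1.493 mol.
2 electrons are transferred per Cl₂ molecule, so n(Cl₂) = 1.493 / 2 = 0.7465 mol.
V = nRT/P = (0.7465 × 8.314 × 308) / (173 × 10³ Pa) = 0.0110 m³ = 11.0 L.

11.0 L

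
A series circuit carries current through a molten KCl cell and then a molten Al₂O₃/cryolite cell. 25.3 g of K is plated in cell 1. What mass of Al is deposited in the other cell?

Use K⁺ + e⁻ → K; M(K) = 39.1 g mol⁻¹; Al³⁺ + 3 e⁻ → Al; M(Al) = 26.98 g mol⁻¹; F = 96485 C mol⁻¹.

n(K) = 25.3 / 39.1 = 0.6471 mol.
Since K⁺ + e⁻ → K, n(e⁻) passed = 1 × 0.6471 = 0.6471 mol.
Cells in series carry the same charge, so the same 0.6471 mol of electrons passes through cell 2.
Al³⁺ + 3 e⁻ → Al, so n(Al) = 0.6471 / 3 = 0.2157 mol.
m(Al) = 0.2157 × 26.98 = 5.82 g.

5.82 g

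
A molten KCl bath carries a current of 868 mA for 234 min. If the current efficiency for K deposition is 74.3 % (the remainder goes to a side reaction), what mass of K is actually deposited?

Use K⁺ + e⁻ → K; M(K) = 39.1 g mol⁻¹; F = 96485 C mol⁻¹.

3.67 g

Q = I·t = 0.8680 × 14040 = 12190 C.
n(e⁻) = 12190/96485 = 0.1263 mol; theoretically n(K) = 0.1263/1 = 0.1263 mol, m_theo = 4.939 g.
At 74.3 % efficiency, m_actual = 0.743 × 4.939 = 3.67 g.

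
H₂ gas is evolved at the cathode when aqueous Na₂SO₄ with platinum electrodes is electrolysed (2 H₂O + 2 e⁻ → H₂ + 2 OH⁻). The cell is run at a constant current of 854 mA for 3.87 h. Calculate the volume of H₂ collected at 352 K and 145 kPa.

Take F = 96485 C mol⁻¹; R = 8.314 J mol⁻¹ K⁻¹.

Q = I·t = 0.8540 A × 13932 s = 11900 C.
n(e⁻) = Q/F = 11900 / 96485 = 0.1233 mol.
2 electrons are transferred per H₂ molecule, so n(H₂) = 0.1233 / 2 = 0.06166 mol.
V = nRT/P = (0.06166 × 8.314 × 352) / (145 × 10³ Pa) = 0.00124 m³ = 1.24 L.

1.24 L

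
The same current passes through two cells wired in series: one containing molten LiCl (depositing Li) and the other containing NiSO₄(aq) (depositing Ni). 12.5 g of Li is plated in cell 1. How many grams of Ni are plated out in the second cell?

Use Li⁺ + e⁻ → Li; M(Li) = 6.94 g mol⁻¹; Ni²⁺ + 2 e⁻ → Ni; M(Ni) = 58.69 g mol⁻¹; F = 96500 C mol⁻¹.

52.9 g

n(Li) = 12.5 / 6.94 = 1.801 mol.
Since Li⁺ + e⁻ → Li, n(e⁻) passed = 1 × 1.801 = 1.801 mol.
Cells in series carry the same charge, so the same 1.801 mol of electrons passes through cell 2.
Ni²⁺ + 2 e⁻ → Ni, so n(Ni) = 1.801 / 2 = 0.9006 mol.
m(Ni) = 0.9006 × 58.69 = 52.9 g.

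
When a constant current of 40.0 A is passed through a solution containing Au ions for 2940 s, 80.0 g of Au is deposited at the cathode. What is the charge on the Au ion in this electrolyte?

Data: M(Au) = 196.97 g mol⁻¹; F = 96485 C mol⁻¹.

+3

Q = I·t = 40.00 A × 2940.0 s = 117600 C, so n(e⁻) = 117600/96485 = 1.219 mol.
n(Au) deposited = 80.0 / 196.97 = 0.4062 mol.
Electrons per atom = n(e⁻)/n(Au) = 1.219 / 0.4062 = 3.00 ≈ 3, so the ion is Au³⁺.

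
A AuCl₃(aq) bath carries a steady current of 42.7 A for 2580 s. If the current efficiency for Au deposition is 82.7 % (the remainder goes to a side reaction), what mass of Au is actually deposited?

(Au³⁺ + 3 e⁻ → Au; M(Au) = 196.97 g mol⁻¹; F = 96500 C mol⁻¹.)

Q = I·t = 42.70 × 2580.0 = 110200 C.
n(e⁻) = 110200/96500 = 1.142 mol; theoretically n(Au) = 1.142/3 = 0.3805 mol, m_theo = 74.95 g.
At 82.7 % efficiency, m_actual = 0.827 × 74.95 = 62.0 g.

62.0 g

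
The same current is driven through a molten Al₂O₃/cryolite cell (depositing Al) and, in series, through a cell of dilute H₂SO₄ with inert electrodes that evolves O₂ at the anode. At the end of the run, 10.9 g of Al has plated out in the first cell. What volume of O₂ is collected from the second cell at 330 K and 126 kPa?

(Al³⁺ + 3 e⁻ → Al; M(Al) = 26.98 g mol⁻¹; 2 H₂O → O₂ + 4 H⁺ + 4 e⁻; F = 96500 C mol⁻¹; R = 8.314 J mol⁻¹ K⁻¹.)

6.60 L

n(Al) = 10.9 / 26.98 = 0.4040 mol, so n(e⁻) = 3 × 0.4040 = 1.212 mol.
The cells are in series, so the same 1.212 mol of electrons passes through the second cell.
2 H₂O → O₂ + 4 H⁺ + 4 e⁻ — 4 mol e⁻ per mol O₂, so n(O₂) = 1.212/4 = 0.3030 mol.
V = nRT/P = (0.3030 × 8.314 × 330) / (126 × 10³) = 0.00660 m³ = 6.60 L.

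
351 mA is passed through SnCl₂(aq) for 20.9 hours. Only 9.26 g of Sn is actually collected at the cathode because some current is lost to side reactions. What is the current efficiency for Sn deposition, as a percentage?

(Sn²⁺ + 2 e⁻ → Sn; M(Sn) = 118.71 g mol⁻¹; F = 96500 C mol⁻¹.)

Q = I·t = 0.3510 × 75240 = 26410 C; n(e⁻) = 26410/96500 = 0.2737 mol.
Theoretical n(Sn) = n(e⁻)/2 = 0.1368 mol, i.e. m_theo = 0.1368 × 118.71 = 16.24 g.
Efficiency = m_actual / m_theo = 9.26 / 16.24 = 57.0 %.

57.0 %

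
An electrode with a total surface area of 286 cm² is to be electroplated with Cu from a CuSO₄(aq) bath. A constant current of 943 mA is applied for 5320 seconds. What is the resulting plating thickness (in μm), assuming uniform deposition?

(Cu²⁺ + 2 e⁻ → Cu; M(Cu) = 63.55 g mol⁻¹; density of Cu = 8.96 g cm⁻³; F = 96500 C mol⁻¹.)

6.45 μm

Q = I·t = 0.9430 × 5320.0 = 5017 C; n(e⁻) = 0.05199 mol.
n(Cu) = n(e⁻)/2 = 0.02599 mol, so m = 0.02599 × 63.55 = 1.652 g.
Volume = m/ρ = 1.652 / 8.96 = 0.1844 cm³.
Thickness = V/A = 0.1844 / 286 = 6.45 × 10⁻⁴ cm = 6.45 μm.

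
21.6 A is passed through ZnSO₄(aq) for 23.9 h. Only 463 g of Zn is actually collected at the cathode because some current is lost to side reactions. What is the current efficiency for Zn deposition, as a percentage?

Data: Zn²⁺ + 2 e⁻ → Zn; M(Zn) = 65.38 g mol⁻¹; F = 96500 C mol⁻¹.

Q = I·t = 21.60 × 86040 = 1858000 C; n(e⁻) = 1858000/96500 = 19.26 mol.
Theoretical n(Zn) = n(e⁻)/2 = 9.629 mol, i.e. m_theo = 9.629 × 65.38 = 629.6 g.
Efficiency = m_actual / m_theo = 463 / 629.6 = 73.5 %.

73.5 %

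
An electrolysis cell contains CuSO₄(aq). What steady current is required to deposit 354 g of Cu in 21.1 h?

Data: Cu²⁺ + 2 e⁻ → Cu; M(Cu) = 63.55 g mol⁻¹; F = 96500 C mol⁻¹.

n(Cu) = 354 / 63.55 = 5.570 mol.
n(e⁻) = 2 × 5.570 = 11.14 mol.
Q = n(e⁻)·F = 11.14 × 96500 = 1075000 C.
I = Q/t = 1075000 / 75960 s = 14.2 A.

14.2 A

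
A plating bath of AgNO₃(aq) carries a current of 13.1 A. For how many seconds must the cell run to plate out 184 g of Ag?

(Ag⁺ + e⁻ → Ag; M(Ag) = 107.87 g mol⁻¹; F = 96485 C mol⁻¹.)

12600 s

n(Ag) = m/M = 184 / 107.87 = 1.706 mol.
Each Ag atom requires 1 electron, so n(e⁻) = 1 × 1.706 = 1.706 mol.
Q = n(e⁻)·F = 1.706 × 96485 = 164600 C.
t = Q/I = 164600 / 13.10 A = 12560 s.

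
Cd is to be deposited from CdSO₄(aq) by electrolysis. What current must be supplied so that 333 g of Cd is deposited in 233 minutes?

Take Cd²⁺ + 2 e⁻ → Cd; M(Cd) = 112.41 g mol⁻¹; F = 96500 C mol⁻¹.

40.9 A

n(Cd) = 333 / 112.41 = 2.962 mol.
n(e⁻) = 2 × 2.962 = 5.925 mol.
Q = n(e⁻)·F = 5.925 × 96500 = 571700 C.
I = Q/t = 571700 / 13980 s = 40.9 A.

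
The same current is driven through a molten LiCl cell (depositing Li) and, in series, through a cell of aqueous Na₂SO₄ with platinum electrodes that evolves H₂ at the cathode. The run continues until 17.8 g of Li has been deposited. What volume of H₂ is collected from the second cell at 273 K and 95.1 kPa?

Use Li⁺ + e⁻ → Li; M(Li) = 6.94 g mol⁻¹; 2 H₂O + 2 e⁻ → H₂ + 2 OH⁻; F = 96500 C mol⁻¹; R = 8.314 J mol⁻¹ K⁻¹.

n(Li) = 17.8 / 6.94 = 2.565 mol, so n(e⁻) = 1 × 2.565 = 2.565 mol.
The cells are in series, so the same 2.565 mol of electrons passes through the second cell.
2 H₂O + 2 e⁻ → H₂ + 2 OH⁻ — 2 mol e⁻ per mol H₂, so n(H₂) = 2.565/2 = 1.282 mol.
V = nRT/P = (1.282 × 8.314 × 273) / (95.1 × 10³) = 0.0306 m³ = 30.6 L.

30.6 L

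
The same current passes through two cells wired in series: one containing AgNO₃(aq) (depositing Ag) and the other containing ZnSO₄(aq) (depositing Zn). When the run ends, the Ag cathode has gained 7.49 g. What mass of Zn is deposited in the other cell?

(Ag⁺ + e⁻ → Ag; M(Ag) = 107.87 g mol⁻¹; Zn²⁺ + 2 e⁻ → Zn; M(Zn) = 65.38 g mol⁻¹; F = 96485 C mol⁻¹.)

n(Ag) = 7.49 / 107.87 = 0.06944 mol.
Since Ag⁺ + e⁻ → Ag, n(e⁻) passed = 1 × 0.06944 = 0.06944 mol.
Cells in series carry the same charge, so the same 0.06944 mol of electrons passes through cell 2.
Zn²⁺ + 2 e⁻ → Zn, so n(Zn) = 0.06944 / 2 = 0.03472 mol.
m(Zn) = 0.03472 × 65.38 = 2.27 g.

2.27 g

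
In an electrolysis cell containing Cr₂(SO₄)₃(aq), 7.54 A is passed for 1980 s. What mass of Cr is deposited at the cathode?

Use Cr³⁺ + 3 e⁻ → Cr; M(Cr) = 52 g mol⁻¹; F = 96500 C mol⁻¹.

2.68 g

Q = I·t = 7.540 A × 1980.0 s = 14930 C.
n(e⁻) = Q/F = 14930 / 96500 = 0.1547 mol.
Cr³⁺ + 3 e⁻ → Cr, so n(Cr) = n(e⁻)/3 = 0.05157 mol.
m = n·M = 0.05157 × 52 = 2.68 g.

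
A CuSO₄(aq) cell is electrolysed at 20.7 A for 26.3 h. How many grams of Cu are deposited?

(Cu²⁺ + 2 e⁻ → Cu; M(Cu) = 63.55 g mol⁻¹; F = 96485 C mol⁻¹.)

Q = I·t = 20.70 A × 94680 s = 1960000 C.
n(e⁻) = Q/F = 1960000 / 96485 = 20.31 mol.
Cu²⁺ + 2 e⁻ → Cu, so n(Cu) = n(e⁻)/2 = 10.16 mol.
m = n·M = 10.16 × 63.55 = 645 g.

645 g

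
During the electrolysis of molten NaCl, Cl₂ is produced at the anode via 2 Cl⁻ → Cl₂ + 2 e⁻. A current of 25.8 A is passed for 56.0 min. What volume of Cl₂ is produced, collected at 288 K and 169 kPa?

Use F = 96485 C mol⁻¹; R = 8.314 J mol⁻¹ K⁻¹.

Q = I·t = 25.80 A × 3360.0 s = 86690 C.
n(e⁻) = Q/F = 86690 / 96485 = 0.8985 mol.
2 electrons are transferred per Cl₂ molecule, so n(Cl₂) = 0.8985 / 2 = 0.4492 mol.
V = nRT/P = (0.4492 × 8.314 × 288) / (169 × 10³ Pa) = 0.00636 m³ = 6.36 L.

6.36 L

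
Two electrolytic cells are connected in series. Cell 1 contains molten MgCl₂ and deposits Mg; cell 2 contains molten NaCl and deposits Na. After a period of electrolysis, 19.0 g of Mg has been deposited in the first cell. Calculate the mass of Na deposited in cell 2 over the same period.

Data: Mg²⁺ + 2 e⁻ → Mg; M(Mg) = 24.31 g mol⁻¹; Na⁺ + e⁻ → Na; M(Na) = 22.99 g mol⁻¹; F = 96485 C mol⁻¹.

35.9 g

n(Mg) = 19.0 / 24.31 = 0.7816 mol.
Since Mg²⁺ + 2 e⁻ → Mg, n(e⁻) passed = 2 × 0.7816 = 1.563 mol.
Cells in series carry the same charge, so the same 1.563 mol of electrons passes through cell 2.
Na⁺ + e⁻ → Na, so n(Na) = 1.563 / 1 = 1.563 mol.
m(Na) = 1.563 × 22.99 = 35.9 g.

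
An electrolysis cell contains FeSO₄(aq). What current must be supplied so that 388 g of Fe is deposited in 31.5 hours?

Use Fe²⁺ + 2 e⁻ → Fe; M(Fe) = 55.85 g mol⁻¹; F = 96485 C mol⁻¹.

n(Fe) = 388 / 55.85 = 6.947 mol.
n(e⁻) = 2 × 6.947 = 13.89 mol.
Q = n(e⁻)·F = 13.89 × 96485 = 1341000 C.
I = Q/t = 1341000 / 113400 s = 11.8 A.

11.8 A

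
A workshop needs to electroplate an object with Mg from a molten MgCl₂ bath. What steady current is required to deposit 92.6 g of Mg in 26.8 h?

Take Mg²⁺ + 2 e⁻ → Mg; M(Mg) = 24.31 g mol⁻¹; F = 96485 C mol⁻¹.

7.62 A

n(Mg) = 92.6 / 24.31 = 3.809 mol.
n(e⁻) = 2 × 3.809 = 7.618 mol.
Q = n(e⁻)·F = 7.618 × 96485 = 735000 C.
I = Q/t = 735000 / 96480 s = 7.62 A.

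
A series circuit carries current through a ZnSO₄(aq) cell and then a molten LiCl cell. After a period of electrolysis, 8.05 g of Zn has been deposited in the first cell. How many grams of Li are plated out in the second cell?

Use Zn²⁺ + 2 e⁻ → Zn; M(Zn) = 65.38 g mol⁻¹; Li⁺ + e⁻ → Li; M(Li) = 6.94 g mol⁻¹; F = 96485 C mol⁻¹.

1.71 g

n(Zn) = 8.05 / 65.38 = 0.1231 mol.
Since Zn²⁺ + 2 e⁻ → Zn, n(e⁻) passed = 2 × 0.1231 = 0.2463 mol.
Cells in series carry the same charge, so the same 0.2463 mol of electrons passes through cell 2.
Li⁺ + e⁻ → Li, so n(Li) = 0.2463 / 1 = 0.2463 mol.
m(Li) = 0.2463 × 6.94 = 1.71 g.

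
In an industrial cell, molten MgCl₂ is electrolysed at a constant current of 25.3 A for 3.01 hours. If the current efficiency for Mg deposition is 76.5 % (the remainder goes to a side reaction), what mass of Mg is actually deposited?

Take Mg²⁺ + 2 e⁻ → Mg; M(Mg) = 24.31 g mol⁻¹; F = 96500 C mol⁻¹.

26.4 g

Q = I·t = 25.30 × 10836 = 274200 C.
n(e⁻) = 274200/96500 = 2.841 mol; theoretically n(Mg) = 2.841/2 = 1.420 mol, m_theo = 34.53 g.
At 76.5 % efficiency, m_actual = 0.765 × 34.53 = 26.4 g.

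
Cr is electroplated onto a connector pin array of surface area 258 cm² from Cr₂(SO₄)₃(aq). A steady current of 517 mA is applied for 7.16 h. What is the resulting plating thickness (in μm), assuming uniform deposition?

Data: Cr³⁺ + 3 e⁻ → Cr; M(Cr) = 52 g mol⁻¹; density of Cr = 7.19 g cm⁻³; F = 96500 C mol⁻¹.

12.9 μm

Q = I·t = 0.5170 × 25776 = 13330 C; n(e⁻) = 0.1381 mol.
n(Cr) = n(e⁻)/3 = 0.04603 mol, so m = 0.04603 × 52 = 2.394 g.
Volume = m/ρ = 2.394 / 7.19 = 0.3329 cm³.
Thickness = V/A = 0.3329 / 258 = 0.00129 cm = 12.9 μm.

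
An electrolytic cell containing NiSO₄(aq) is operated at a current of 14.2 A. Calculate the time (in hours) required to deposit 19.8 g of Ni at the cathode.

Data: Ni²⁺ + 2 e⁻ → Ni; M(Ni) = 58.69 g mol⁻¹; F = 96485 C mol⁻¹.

1.27 h

n(Ni) = m/M = 19.8 / 58.69 = 0.3374 mol.
Each Ni atom requires 2 electrons, so n(e⁻) = 2 × 0.3374 = 0.6747 mol.
Q = n(e⁻)·F = 0.6747 × 96485 = 65100 C.
t = Q/I = 65100 / 14.20 A = 4585 s = 1.27 h.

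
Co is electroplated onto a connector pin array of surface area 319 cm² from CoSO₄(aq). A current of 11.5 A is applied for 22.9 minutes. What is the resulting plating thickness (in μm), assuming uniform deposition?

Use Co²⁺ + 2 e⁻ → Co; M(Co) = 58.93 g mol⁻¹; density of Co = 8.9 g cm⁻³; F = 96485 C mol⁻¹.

Q = I·t = 11.50 × 1374.0 = 15800 C; n(e⁻) = 0.1638 mol.
n(Co) = n(e⁻)/2 = 0.08188 mol, so m = 0.08188 × 58.93 = 4.825 g.
Volume = m/ρ = 4.825 / 8.9 = 0.5422 cm³.
Thickness = V/A = 0.5422 / 319 = 0.00170 cm = 17.0 μm.

17.0 μm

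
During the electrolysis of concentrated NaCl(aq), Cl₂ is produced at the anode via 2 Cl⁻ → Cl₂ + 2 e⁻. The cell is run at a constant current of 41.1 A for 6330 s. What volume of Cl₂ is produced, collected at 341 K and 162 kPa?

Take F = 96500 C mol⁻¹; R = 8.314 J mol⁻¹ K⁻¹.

23.6 L

Q = I·t = 41.10 A × 6330.0 s = 260200 C.
n(e⁻) = Q/F = 260200 / 96500 = 2.696 mol.
2 electrons are transferred per Cl₂ molecule, so n(Cl₂) = 2.696 / 2 = 1.348 mol.
V = nRT/P = (1.348 × 8.314 × 341) / (162 × 10³ Pa) = 0.0236 m³ = 23.6 L.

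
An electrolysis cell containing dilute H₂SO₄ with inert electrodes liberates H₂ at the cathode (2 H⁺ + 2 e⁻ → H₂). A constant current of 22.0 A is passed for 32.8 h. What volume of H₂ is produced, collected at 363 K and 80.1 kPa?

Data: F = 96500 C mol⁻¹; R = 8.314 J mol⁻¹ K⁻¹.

507 L

Q = I·t = 22.00 A × 118080 s = 2598000 C.
n(e⁻) = Q/F = 2598000 / 96500 = 26.92 mol.
2 electrons are transferred per H₂ molecule, so n(H₂) = 26.92 / 2 = 13.46 mol.
V = nRT/P = (13.46 × 8.314 × 363) / (80.1 × 10³ Pa) = 0.507 m³ = 507 L.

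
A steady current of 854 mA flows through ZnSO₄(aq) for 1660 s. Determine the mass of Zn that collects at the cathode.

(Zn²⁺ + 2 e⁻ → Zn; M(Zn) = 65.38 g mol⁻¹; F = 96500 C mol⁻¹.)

Q = I·t = 0.8540 A × 1660.0 s = 1418 C.
n(e⁻) = Q/F = 1418 / 96500 = 0.01469 mol.
Zn²⁺ + 2 e⁻ → Zn, so n(Zn) = n(e⁻)/2 = 0.007345 mol.
m = n·M = 0.007345 × 65.38 = 0.480 g.

0.480 g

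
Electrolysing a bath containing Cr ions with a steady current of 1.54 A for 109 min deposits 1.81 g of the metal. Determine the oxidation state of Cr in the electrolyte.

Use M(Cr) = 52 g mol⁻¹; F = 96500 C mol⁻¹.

+3

Q = I·t = 1.540 A × 6540.0 s = 10070 C, so n(e⁻) = 10070/96500 = 0.1044 mol.
n(Cr) deposited = 1.81 / 52 = 0.03481 mol.
Electrons per atom = n(e⁻)/n(Cr) = 0.1044 / 0.03481 = 3.00 ≈ 3, so the ion is Cr³⁺.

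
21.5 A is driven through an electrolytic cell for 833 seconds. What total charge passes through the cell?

Q = I·t = 21.50 A × 833.00 s = 17900 C.

17900 C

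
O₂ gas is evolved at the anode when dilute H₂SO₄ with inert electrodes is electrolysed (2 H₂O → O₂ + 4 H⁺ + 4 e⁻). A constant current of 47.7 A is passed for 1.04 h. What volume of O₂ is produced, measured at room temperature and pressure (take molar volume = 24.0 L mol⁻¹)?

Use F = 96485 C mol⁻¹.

11.1 L

Q = I·t = 47.70 A × 3744.0 s = 178600 C.
n(e⁻) = Q/F = 178600 / 96485 = 1.851 mol.
4 electrons are transferred per O₂ molecule, so n(O₂) = 1.851 / 4 = 0.4627 mol.
V = n × V_m = 0.4627 × 24.0 = 11.1 L.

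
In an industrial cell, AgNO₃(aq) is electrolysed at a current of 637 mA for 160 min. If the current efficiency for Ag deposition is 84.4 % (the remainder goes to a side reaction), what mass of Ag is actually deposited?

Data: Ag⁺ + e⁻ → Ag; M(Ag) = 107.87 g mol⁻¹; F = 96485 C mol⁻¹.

5.77 g

Q = I·t = 0.6370 × 9600.0 = 6115 C.
n(e⁻) = 6115/96485 = 0.06338 mol; theoretically n(Ag) = 0.06338/1 = 0.06338 mol, m_theo = 6.837 g.
At 84.4 % efficiency, m_actual = 0.844 × 6.837 = 5.77 g.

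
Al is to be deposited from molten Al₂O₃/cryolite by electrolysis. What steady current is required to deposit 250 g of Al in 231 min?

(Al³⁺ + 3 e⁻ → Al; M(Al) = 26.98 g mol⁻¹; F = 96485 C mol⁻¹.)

n(Al) = 250 / 26.98 = 9.266 mol.
n(e⁻) = 3 × 9.266 = 27.80 mol.
Q = n(e⁻)·F = 27.80 × 96485 = 2682000 C.
I = Q/t = 2682000 / 13860 s = 194 A.

194 A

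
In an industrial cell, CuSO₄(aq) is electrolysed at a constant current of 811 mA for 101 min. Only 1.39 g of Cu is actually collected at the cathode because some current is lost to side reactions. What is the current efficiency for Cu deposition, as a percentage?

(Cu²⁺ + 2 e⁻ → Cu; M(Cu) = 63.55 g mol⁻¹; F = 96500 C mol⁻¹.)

85.9 %

Q = I·t = 0.8110 × 6060.0 = 4915 C; n(e⁻) = 4915/96500 = 0.05093 mol.
Theoretical n(Cu) = n(e⁻)/2 = 0.02546 mol, i.e. m_theo = 0.02546 × 63.55 = 1.618 g.
Efficiency = m_actual / m_theo = 1.39 / 1.618 = 85.9 %.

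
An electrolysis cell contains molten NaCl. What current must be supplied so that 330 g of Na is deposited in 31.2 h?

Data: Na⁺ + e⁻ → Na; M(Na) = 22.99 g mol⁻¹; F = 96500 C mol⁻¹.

n(Na) = 330 / 22.99 = 14.35 mol.
n(e⁻) = 1 × 14.35 = 14.35 mol.
Q = n(e⁻)·F = 14.35 × 96500 = 1385000 C.
I = Q/t = 1385000 / 112320 s = 12.3 A.

12.3 A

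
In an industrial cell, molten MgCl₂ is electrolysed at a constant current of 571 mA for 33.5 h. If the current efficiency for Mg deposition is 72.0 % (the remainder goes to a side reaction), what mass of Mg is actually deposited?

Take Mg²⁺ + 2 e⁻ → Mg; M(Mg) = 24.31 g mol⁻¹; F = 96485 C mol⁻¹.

6.25 g

Q = I·t = 0.5710 × 120600 = 68860 C.
n(e⁻) = 68860/96485 = 0.7137 mol; theoretically n(Mg) = 0.7137/2 = 0.3569 mol, m_theo = 8.675 g.
At 72.0 % efficiency, m_actual = 0.720 × 8.675 = 6.25 g.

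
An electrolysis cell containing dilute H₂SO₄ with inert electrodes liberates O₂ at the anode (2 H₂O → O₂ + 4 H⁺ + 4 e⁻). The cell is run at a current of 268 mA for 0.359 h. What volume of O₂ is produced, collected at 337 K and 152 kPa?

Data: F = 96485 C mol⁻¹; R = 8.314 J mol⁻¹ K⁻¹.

Q = I·t = 0.2680 A × 1292.4 s = 346.4 C.
n(e⁻) = Q/F = 346.4 / 96485 = 0.003590 mol.
4 electrons are transferred per O₂ molecule, so n(O₂) = 0.003590 / 4 = 0.0008975 mol.
V = nRT/P = (0.0008975 × 8.314 × 337) / (152 × 10³ Pa) = 1.65 × 10⁻⁵ m³ = 0.0165 L.

0.0165 L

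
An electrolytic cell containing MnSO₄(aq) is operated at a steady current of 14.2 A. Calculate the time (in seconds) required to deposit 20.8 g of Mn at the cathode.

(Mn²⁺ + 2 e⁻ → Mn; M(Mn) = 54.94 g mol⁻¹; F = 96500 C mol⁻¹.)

5150 s

n(Mn) = m/M = 20.8 / 54.94 = 0.3786 mol.
Each Mn atom requires 2 electrons, so n(e⁻) = 2 × 0.3786 = 0.7572 mol.
Q = n(e⁻)·F = 0.7572 × 96500 = 73070 C.
t = Q/I = 73070 / 14.20 A = 5146 s.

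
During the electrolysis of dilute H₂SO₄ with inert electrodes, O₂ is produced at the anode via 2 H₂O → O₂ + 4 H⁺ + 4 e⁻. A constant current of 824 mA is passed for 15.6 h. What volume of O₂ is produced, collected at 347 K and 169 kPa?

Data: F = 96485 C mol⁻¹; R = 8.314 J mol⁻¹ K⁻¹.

Q = I·t = 0.8240 A × 56160 s = 46280 C.
n(e⁻) = Q/F = 46280 / 96485 = 0.4796 mol.
4 electrons are transferred per O₂ molecule, so n(O₂) = 0.4796 / 4 = 0.1199 mol.
V = nRT/P = (0.1199 × 8.314 × 347) / (169 × 10³ Pa) = 0.00205 m³ = 2.05 L.

2.05 L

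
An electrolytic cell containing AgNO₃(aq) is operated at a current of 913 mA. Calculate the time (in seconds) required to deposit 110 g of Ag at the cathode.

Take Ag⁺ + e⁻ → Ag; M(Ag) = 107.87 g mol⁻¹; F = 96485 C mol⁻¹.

1.08 × 10⁵ s

n(Ag) = m/M = 110 / 107.87 = 1.020 mol.
Each Ag atom requires 1 electron, so n(e⁻) = 1 × 1.020 = 1.020 mol.
Q = n(e⁻)·F = 1.020 × 96485 = 98390 C.
t = Q/I = 98390 / 0.9130 A = 107800 s.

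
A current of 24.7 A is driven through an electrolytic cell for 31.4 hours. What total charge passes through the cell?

Q = I·t = 24.70 A × 113040 s = 2.79 × 10⁶ C.

2.79 × 10⁶ C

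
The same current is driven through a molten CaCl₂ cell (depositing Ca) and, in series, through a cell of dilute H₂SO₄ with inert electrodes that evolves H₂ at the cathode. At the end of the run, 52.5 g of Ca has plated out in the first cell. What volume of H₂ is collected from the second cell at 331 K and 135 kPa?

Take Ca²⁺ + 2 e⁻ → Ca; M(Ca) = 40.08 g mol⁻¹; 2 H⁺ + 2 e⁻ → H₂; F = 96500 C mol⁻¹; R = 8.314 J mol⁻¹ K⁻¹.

26.7 L

n(Ca) = 52.5 / 40.08 = 1.310 mol, so n(e⁻) = 2 × 1.310 = 2.620 mol.
The cells are in series, so the same 2.620 mol of electrons passes through the second cell.
2 H⁺ + 2 e⁻ → H₂ — 2 mol e⁻ per mol H₂, so n(H₂) = 2.620/2 = 1.310 mol.
V = nRT/P = (1.310 × 8.314 × 331) / (135 × 10³) = 0.0267 m³ = 26.7 L.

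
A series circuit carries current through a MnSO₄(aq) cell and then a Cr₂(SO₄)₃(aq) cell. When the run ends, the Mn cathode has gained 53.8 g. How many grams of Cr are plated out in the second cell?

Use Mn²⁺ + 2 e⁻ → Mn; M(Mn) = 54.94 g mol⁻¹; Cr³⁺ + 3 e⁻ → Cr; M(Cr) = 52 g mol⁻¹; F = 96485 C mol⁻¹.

33.9 g

n(Mn) = 53.8 / 54.94 = 0.9793 mol.
Since Mn²⁺ + 2 e⁻ → Mn, n(e⁻) passed = 2 × 0.9793 = 1.959 mol.
Cells in series carry the same charge, so the same 1.959 mol of electrons passes through cell 2.
Cr³⁺ + 3 e⁻ → Cr, so n(Cr) = 1.959 / 3 = 0.6528 mol.
m(Cr) = 0.6528 × 52 = 33.9 g.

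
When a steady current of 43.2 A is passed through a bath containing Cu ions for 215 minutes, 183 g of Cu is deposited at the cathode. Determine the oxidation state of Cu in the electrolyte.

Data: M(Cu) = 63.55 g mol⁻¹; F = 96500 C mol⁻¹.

+2

Q = I·t = 43.20 A × 12900 s = 557300 C, so n(e⁻) = 557300/96500 = 5.775 mol.
n(Cu) deposited = 183 / 63.55 = 2.880 mol.
Electrons per atom = n(e⁻)/n(Cu) = 5.775 / 2.880 = 2.01 ≈ 2, so the ion is Cu²⁺.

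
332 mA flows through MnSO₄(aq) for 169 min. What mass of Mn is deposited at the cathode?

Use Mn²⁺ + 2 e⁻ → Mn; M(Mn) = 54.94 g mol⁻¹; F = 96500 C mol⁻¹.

Q = I·t = 0.3320 A × 10140 s = 3366 C.
n(e⁻) = Q/F = 3366 / 96500 = 0.03489 mol.
Mn²⁺ + 2 e⁻ → Mn, so n(Mn) = n(e⁻)/2 = 0.01744 mol.
m = n·M = 0.01744 × 54.94 = 0.958 g.

0.958 g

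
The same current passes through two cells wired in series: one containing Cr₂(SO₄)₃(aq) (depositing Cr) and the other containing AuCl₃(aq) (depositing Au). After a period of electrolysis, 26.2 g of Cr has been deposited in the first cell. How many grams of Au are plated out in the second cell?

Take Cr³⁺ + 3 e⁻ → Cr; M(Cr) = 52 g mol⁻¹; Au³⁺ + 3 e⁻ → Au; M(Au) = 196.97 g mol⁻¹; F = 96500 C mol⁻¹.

n(Cr) = 26.2 / 52 = 0.5038 mol.
Since Cr³⁺ + 3 e⁻ → Cr, n(e⁻) passed = 3 × 0.5038 = 1.512 mol.
Cells in series carry the same charge, so the same 1.512 mol of electrons passes through cell 2.
Au³⁺ + 3 e⁻ → Au, so n(Au) = 1.512 / 3 = 0.5038 mol.
m(Au) = 0.5038 × 196.97 = 99.2 g.

99.2 g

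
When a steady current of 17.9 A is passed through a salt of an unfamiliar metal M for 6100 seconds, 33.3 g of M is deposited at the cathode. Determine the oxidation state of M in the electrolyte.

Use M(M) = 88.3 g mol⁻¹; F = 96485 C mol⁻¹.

+3

Q = I·t = 17.90 A × 6100.0 s = 109200 C, so n(e⁻) = 109200/96485 = 1.132 mol.
n(M) deposited = 33.3 / 88.3 = 0.3771 mol.
Electrons per atom = n(e⁻)/n(M) = 1.132 / 0.3771 = 3.00 ≈ 3, so the ion is M³⁺.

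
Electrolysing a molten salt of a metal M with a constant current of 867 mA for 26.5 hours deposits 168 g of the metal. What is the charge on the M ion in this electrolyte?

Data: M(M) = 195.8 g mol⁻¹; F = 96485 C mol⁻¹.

Q = I·t = 0.8670 A × 95400 s = 82710 C, so n(e⁻) = 82710/96485 = 0.8573 mol.
n(M) deposited = 168 / 195.8 = 0.8580 mol.
Electrons per atom = n(e⁻)/n(M) = 0.8573 / 0.8580 = 0.999 ≈ 1, so the ion is M⁺.

+1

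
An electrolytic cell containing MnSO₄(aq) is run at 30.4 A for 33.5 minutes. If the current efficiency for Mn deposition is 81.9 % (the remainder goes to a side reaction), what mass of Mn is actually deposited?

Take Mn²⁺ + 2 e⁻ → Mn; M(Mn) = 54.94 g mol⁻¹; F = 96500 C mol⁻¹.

14.2 g

Q = I·t = 30.40 × 2010.0 = 61100 C.
n(e⁻) = 61100/96500 = 0.6332 mol; theoretically n(Mn) = 0.6332/2 = 0.3166 mol, m_theo = 17.39 g.
At 81.9 % efficiency, m_actual = 0.819 × 17.39 = 14.2 g.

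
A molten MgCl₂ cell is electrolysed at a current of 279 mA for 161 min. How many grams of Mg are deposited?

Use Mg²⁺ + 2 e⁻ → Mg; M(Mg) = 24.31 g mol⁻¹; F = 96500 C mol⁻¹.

Q = I·t = 0.2790 A × 9660.0 s = 2695 C.
n(e⁻) = Q/F = 2695 / 96500 = 0.02793 mol.
Mg²⁺ + 2 e⁻ → Mg, so n(Mg) = n(e⁻)/2 = 0.01396 mol.
m = n·M = 0.01396 × 24.31 = 0.339 g.

0.339 g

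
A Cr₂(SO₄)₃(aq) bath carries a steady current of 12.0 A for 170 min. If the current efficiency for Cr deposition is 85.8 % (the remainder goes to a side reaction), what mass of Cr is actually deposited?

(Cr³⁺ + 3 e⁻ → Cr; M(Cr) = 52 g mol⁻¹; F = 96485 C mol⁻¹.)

18.9 g

Q = I·t = 12.00 × 10200 = 122400 C.
n(e⁻) = 122400/96485 = 1.269 mol; theoretically n(Cr) = 1.269/3 = 0.4229 mol, m_theo = 21.99 g.
At 85.8 % efficiency, m_actual = 0.858 × 21.99 = 18.9 g.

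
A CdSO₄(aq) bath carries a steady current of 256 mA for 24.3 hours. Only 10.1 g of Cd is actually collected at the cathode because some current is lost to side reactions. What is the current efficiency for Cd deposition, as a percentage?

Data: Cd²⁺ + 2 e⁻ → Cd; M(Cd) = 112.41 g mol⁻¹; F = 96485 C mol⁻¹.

Q = I·t = 0.2560 × 87480 = 22390 C; n(e⁻) = 22390/96485 = 0.2321 mol.
Theoretical n(Cd) = n(e⁻)/2 = 0.1161 mol, i.e. m_theo = 0.1161 × 112.41 = 13.05 g.
Efficiency = m_actual / m_theo = 10.1 / 13.05 = 77.4 %.

77.4 %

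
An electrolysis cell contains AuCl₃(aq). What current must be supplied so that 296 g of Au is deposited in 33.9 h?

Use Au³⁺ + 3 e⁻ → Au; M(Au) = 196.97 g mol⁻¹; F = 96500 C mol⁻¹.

3.56 A

n(Au) = 296 / 196.97 = 1.503 mol.
n(e⁻) = 3 × 1.503 = 4.508 mol.
Q = n(e⁻)·F = 4.508 × 96500 = 435100 C.
I = Q/t = 435100 / 122040 s = 3.56 A.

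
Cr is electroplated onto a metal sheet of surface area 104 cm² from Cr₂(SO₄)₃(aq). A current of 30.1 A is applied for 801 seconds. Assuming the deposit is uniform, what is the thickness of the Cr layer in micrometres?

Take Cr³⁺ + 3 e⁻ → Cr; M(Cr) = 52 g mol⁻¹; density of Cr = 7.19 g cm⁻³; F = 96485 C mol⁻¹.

Q = I·t = 30.10 × 801.00 = 24110 C; n(e⁻) = 0.2499 mol.
n(Cr) = n(e⁻)/3 = 0.08329 mol, so m = 0.08329 × 52 = 4.331 g.
Volume = m/ρ = 4.331 / 7.19 = 0.6024 cm³.
Thickness = V/A = 0.6024 / 104 = 0.00579 cm = 57.9 μm.

57.9 μm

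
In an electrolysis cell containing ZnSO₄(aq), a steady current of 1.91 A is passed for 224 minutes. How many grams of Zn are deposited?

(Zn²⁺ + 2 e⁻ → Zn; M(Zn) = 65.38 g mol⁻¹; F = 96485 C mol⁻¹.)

Q = I·t = 1.910 A × 13440 s = 25670 C.
n(e⁻) = Q/F = 25670 / 96485 = 0.2661 mol.
Zn²⁺ + 2 e⁻ → Zn, so n(Zn) = n(e⁻)/2 = 0.1330 mol.
m = n·M = 0.1330 × 65.38 = 8.70 g.

8.70 g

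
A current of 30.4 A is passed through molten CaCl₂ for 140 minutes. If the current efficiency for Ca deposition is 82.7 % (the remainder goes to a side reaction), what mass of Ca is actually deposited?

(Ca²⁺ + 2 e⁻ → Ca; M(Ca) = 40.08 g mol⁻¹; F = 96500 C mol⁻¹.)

43.9 g

Q = I·t = 30.40 × 8400.0 = 255400 C.
n(e⁻) = 255400/96500 = 2.646 mol; theoretically n(Ca) = 2.646/2 = 1.323 mol, m_theo = 53.03 g.
At 82.7 % efficiency, m_actual = 0.827 × 53.03 = 43.9 g.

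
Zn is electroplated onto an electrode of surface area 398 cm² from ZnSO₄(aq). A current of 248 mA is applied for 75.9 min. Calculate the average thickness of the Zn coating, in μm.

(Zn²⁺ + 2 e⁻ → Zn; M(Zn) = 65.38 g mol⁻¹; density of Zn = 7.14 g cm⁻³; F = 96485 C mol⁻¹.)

Q = I·t = 0.2480 × 4554.0 = 1129 C; n(e⁻) = 0.01171 mol.
n(Zn) = n(e⁻)/2 = 0.005853 mol, so m = 0.005853 × 65.38 = 0.3826 g.
Volume = m/ρ = 0.3826 / 7.14 = 0.05359 cm³.
Thickness = V/A = 0.05359 / 398 = 1.35 × 10⁻⁴ cm = 1.35 μm.

1.35 μm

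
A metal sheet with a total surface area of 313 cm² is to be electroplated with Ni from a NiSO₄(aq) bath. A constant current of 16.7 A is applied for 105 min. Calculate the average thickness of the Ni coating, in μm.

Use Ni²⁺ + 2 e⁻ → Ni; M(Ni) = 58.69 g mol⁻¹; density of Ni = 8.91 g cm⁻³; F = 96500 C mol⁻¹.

115 μm

Q = I·t = 16.70 × 6300.0 = 105200 C; n(e⁻) = 1.090 mol.
n(Ni) = n(e⁻)/2 = 0.5451 mol, so m = 0.5451 × 58.69 = 31.99 g.
Volume = m/ρ = 31.99 / 8.91 = 3.591 cm³.
Thickness = V/A = 3.591 / 313 = 0.0115 cm = 115 μm.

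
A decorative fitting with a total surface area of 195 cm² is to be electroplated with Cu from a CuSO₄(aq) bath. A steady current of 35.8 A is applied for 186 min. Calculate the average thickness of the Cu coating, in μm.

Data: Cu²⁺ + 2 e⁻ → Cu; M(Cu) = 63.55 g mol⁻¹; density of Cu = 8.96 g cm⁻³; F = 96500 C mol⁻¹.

753 μm

Q = I·t = 35.80 × 11160 = 399500 C; n(e⁻) = 4.140 mol.
n(Cu) = n(e⁻)/2 = 2.070 mol, so m = 2.070 × 63.55 = 131.6 g.
Volume = m/ρ = 131.6 / 8.96 = 14.68 cm³.
Thickness = V/A = 14.68 / 195 = 0.0753 cm = 753 μm.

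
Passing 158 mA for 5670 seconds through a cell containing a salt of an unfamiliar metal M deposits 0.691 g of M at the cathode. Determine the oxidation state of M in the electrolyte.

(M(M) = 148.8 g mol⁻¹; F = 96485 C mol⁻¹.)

+2

Q = I·t = 0.1580 A × 5670.0 s = 895.9 C, so n(e⁻) = 895.9/96485 = 0.009285 mol.
n(M) deposited = 0.691 / 148.8 = 0.004644 mol.
Electrons per atom = n(e⁻)/n(M) = 0.009285 / 0.004644 = 2.00 ≈ 2, so the ion is M²⁺.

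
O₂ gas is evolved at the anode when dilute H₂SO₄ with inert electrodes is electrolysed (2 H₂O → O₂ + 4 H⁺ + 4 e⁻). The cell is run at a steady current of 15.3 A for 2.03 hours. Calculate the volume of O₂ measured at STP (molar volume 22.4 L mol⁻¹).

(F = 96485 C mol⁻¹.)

6.49 L

Q = I·t = 15.30 A × 7308.0 s = 111800 C.
n(e⁻) = Q/F = 111800 / 96485 = 1.159 mol.
4 electrons are transferred per O₂ molecule, so n(O₂) = 1.159 / 4 = 0.2897 mol.
V = n × V_m = 0.2897 × 22.4 = 6.49 L.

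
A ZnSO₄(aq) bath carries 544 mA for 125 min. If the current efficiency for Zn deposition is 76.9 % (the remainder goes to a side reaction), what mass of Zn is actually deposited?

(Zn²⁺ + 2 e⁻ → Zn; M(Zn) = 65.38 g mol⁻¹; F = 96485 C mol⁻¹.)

Q = I·t = 0.5440 × 7500.0 = 4080 C.
n(e⁻) = 4080/96485 = 0.04229 mol; theoretically n(Zn) = 0.04229/2 = 0.02114 mol, m_theo = 1.382 g.
At 76.9 % efficiency, m_actual = 0.769 × 1.382 = 1.06 g.

1.06 g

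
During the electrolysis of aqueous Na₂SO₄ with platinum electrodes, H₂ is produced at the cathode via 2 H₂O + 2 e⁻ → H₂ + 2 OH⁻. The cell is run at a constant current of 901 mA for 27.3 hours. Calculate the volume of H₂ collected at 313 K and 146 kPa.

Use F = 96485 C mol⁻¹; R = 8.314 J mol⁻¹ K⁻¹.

8.18 L

Q = I·t = 0.9010 A × 98280 s = 88550 C.
n(e⁻) = Q/F = 88550 / 96485 = 0.9178 mol.
2 electrons are transferred per H₂ molecule, so n(H₂) = 0.9178 / 2 = 0.4589 mol.
V = nRT/P = (0.4589 × 8.314 × 313) / (146 × 10³ Pa) = 0.00818 m³ = 8.18 L.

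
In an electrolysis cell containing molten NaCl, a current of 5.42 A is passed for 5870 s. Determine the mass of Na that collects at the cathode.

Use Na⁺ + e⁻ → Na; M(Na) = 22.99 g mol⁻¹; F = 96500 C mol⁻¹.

7.58 g

Q = I·t = 5.420 A × 5870.0 s = 31820 C.
n(e⁻) = Q/F = 31820 / 96500 = 0.3297 mol.
Na⁺ + e⁻ → Na, so n(Na) = n(e⁻)/1 = 0.3297 mol.
m = n·M = 0.3297 × 22.99 = 7.58 g.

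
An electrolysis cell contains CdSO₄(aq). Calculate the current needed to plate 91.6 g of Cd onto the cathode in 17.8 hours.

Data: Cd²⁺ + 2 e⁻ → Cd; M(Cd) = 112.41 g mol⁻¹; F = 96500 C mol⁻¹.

2.45 A

n(Cd) = 91.6 / 112.41 = 0.8149 mol.
n(e⁻) = 2 × 0.8149 = 1.630 mol.
Q = n(e⁻)·F = 1.630 × 96500 = 157300 C.
I = Q/t = 157300 / 64080 s = 2.45 A.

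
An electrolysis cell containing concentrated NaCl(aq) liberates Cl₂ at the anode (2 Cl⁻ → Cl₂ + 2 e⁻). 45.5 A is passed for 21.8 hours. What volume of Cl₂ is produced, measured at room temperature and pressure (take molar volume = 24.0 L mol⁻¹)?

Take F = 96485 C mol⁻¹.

Q = I·t = 45.50 A × 78480 s = 3571000 C.
n(e⁻) = Q/F = 3571000 / 96485 = 37.01 mol.
2 electrons are transferred per Cl₂ molecule, so n(Cl₂) = 37.01 / 2 = 18.50 mol.
V = n × V_m = 18.50 × 24.0 = 444 L.

444 L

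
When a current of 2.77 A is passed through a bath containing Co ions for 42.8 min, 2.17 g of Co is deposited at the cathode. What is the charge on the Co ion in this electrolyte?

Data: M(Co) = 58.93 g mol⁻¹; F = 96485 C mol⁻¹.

Q = I·t = 2.770 A × 2568.0 s = 7113 C, so n(e⁻) = 7113/96485 = 0.07373 mol.
n(Co) deposited = 2.17 / 58.93 = 0.03682 mol.
Electrons per atom = n(e⁻)/n(Co) = 0.07373 / 0.03682 = 2.00 ≈ 2, so the ion is Co²⁺.

+2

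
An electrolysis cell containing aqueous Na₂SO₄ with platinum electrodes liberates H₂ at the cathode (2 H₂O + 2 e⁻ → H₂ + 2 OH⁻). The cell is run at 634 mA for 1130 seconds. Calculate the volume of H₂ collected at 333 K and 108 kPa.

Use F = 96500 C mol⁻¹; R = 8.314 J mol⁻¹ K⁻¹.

0.0952 L

Q = I·t = 0.6340 A × 1130.0 s = 716.4 C.
n(e⁻) = Q/F = 716.4 / 96500 = 0.007424 mol.
2 electrons are transferred per H₂ molecule, so n(H₂) = 0.007424 / 2 = 0.003712 mol.
V = nRT/P = (0.003712 × 8.314 × 333) / (108 × 10³ Pa) = 9.52 × 10⁻⁵ m³ = 0.0952 L.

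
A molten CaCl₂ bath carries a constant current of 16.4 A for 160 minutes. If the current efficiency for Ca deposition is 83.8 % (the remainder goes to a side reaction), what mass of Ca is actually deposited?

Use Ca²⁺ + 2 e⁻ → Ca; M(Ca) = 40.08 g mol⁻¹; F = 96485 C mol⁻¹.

Q = I·t = 16.40 × 9600.0 = 157400 C.
n(e⁻) = 157400/96485 = 1.632 mol; theoretically n(Ca) = 1.632/2 = 0.8159 mol, m_theo = 32.70 g.
At 83.8 % efficiency, m_actual = 0.838 × 32.70 = 27.4 g.

27.4 g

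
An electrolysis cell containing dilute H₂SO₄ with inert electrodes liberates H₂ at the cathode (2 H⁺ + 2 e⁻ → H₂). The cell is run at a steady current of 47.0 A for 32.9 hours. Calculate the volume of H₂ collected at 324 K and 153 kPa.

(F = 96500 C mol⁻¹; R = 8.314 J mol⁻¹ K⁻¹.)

Q = I·t = 47.00 A × 118440 s = 5567000 C.
n(e⁻) = Q/F = 5567000 / 96500 = 57.69 mol.
2 electrons are transferred per H₂ molecule, so n(H₂) = 57.69 / 2 = 28.84 mol.
V = nRT/P = (28.84 × 8.314 × 324) / (153 × 10³ Pa) = 0.508 m³ = 508 L.

508 L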